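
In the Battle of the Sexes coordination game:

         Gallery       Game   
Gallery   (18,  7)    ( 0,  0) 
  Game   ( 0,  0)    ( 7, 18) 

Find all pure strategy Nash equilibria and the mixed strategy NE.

Pure NE: (Gallery, Gallery) and (Game, Game); Mixed NE: p = 0.72, q = 0.28

Work:
Check pure NE:
(Gallery, Gallery): (18, 7) - no unilateral deviation beneficial
(Game, Game): (7, 18) - no unilateral deviation beneficial
Mixed NE: P1 plays Gallery with p = 0.72, P2 plays Gallery with q = 0.28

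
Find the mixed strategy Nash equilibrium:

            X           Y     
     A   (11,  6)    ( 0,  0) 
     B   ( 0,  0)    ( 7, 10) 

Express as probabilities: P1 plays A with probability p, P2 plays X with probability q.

p = 0.625, q = 0.3889

Work:
Find probabilities that make opponent indifferent:
P2 chooses q to make P1 indifferent between A and B
P1 chooses p to make P2 indifferent between X and Y
Mixed NE: P1 plays (A: 0.625, B: 0.375), P2 plays (X: 0.3889, Y: 0.6111)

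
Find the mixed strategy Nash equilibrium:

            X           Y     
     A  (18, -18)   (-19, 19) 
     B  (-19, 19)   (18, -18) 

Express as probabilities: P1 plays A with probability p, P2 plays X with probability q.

p = 0.5, q = 0.5

Work:
Find probabilities that make opponent indifferent:
P2 chooses q to make P1 indifferent between A and B
P1 chooses p to make P2 indifferent between X and Y
Mixed NE: P1 plays (A: 0.5, B: 0.5), P2 plays (X: 0.5, Y: 0.5)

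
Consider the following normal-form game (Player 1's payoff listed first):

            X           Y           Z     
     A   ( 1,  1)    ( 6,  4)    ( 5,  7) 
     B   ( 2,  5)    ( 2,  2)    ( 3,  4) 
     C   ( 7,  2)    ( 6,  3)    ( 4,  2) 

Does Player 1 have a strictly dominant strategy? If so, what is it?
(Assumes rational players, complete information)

No strictly dominant strategy exists for Player 1

Work:
A strategy strictly dominates another if it gives a strictly higher payoff against every opponent action. Compare each pair of P1's strategies column-by-column:
  A vs B: [1 vs 2, 6 vs 2, 5 vs 3] → A does not strictly dominate B (column X: 1 ≤ 2)
  A vs C: [1 vs 7, 6 vs 6, 5 vs 4] → A does not strictly dominate C (column X: 1 ≤ 7)
  B vs A: [2 vs 1, 2 vs 6, 3 vs 5] → B does not strictly dominate A (column Y: 2 ≤ 6)
  B vs C: [2 vs 7, 2 vs 6, 3 vs 4] → B does not strictly dominate C (column X: 2 ≤ 7)
  C vs A: [7 vs 1, 6 vs 6, 4 vs 5] → C does not strictly dominate A (column Y: 6 ≤ 6)
  C vs B: [7 vs 2, 6 vs 2, 4 vs 3] → C strictly dominates B
No single strategy strictly dominates all others → no strictly dominant strategy.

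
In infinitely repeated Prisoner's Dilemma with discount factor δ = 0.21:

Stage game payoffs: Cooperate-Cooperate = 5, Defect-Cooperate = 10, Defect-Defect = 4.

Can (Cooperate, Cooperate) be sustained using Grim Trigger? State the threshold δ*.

δ* = 0.8333; since δ = 0.21 < 0.8333, cooperation cannot be sustained

Work:
For Grim Trigger:
Cooperate forever: 5/(1-δ)
Defect then punished: 10 + 4·δ/(1-δ)
Need: 5/(1-δ) ≥ 10 + 4·δ/(1-δ)
Solving: δ ≥ (T-R)/(T-P) = (10-5)/(10-4) = 0.8333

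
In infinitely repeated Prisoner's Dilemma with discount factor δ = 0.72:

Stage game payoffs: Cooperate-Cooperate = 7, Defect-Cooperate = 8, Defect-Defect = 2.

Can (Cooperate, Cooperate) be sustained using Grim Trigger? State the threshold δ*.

δ* = 0.1667; since δ = 0.72 ≥ 0.1667, cooperation can be sustained

Work:
For Grim Trigger:
Cooperate forever: 7/(1-δ)
Defect then punished: 8 + 2·δ/(1-δ)
Need: 7/(1-δ) ≥ 8 + 2·δ/(1-δ)
Solving: δ ≥ (T-R)/(T-P) = (8-7)/(8-2) = 0.1667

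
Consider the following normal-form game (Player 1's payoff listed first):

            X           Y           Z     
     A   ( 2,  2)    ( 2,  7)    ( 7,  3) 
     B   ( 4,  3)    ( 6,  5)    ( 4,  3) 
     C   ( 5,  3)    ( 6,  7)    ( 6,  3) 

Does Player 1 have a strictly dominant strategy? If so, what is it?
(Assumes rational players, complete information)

No strictly dominant strategy exists for Player 1

Work:
A strategy strictly dominates another if it gives a strictly higher payoff against every opponent action. Compare each pair of P1's strategies column-by-column:
  A vs B: [2 vs 4, 2 vs 6, 7 vs 4] → A does not strictly dominate B (column X: 2 ≤ 4)
  A vs C: [2 vs 5, 2 vs 6, 7 vs 6] → A does not strictly dominate C (column X: 2 ≤ 5)
  B vs A: [4 vs 2, 6 vs 2, 4 vs 7] → B does not strictly dominate A (column Z: 4 ≤ 7)
  B vs C: [4 vs 5, 6 vs 6, 4 vs 6] → B does not strictly dominate C (column X: 4 ≤ 5)
  C vs A: [5 vs 2, 6 vs 2, 6 vs 7] → C does not strictly dominate A (column Z: 6 ≤ 7)
  C vs B: [5 vs 4, 6 vs 6, 6 vs 4] → C does not strictly dominate B (column Y: 6 ≤ 6)
No single strategy strictly dominates all others → no strictly dominant strategy.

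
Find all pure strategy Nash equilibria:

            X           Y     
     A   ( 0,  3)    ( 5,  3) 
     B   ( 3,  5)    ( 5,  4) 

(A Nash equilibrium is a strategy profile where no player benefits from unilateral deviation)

Nash equilibrium: (A, Y), (B, X)

Work:
Best responses:
  P1 vs X: payoffs [0, 3] → best response B (payoff 3)
  P1 vs Y: payoffs [5, 5] → best response A/B (payoff 5)
  P2 vs A: payoffs [3, 3] → best response X/Y (payoff 3)
  P2 vs B: payoffs [5, 4] → best response X (payoff 5)
Mutual best responses: (A,Y), (B,X) → Nash equilibria.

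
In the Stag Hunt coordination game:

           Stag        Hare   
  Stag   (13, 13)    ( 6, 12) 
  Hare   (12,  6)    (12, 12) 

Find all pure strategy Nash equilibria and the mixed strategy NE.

Pure NE: (Stag, Stag) and (Hare, Hare); Mixed NE: p = 0.8571, q = 0.8571

Work:
Check pure NE:
(Stag, Stag): (13, 13) - no unilateral deviation beneficial
(Hare, Hare): (12, 12) - no unilateral deviation beneficial
Mixed NE: P1 plays Stag with p = 0.8571, P2 plays Stag with q = 0.8571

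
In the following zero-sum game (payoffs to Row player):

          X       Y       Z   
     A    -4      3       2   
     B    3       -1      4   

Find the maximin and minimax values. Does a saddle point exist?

Maximin = -1, Minimax = 3, Saddle: False

Work:
Row minimums: [-4, -1] → maximin = -1
Column maximums: [3, 3, 4] → minimax = 3
No saddle point (maximin ≠ minimax). Mixed strategy needed.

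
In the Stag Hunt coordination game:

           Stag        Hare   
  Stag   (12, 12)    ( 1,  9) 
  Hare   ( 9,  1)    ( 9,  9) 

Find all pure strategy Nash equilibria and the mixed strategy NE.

Pure NE: (Stag, Stag) and (Hare, Hare); Mixed NE: p = 0.7273, q = 0.7273

Work:
Check pure NE:
(Stag, Stag): (12, 12) - no unilateral deviation beneficial
(Hare, Hare): (9, 9) - no unilateral deviation beneficial
Mixed NE: P1 plays Stag with p = 0.7273, P2 plays Stag with q = 0.7273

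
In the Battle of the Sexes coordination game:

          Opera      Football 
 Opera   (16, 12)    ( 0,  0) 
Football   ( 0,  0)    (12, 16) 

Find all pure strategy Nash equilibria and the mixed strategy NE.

Pure NE: (Opera, Opera) and (Football, Football); Mixed NE: p = 0.5714, q = 0.4286

Work:
Check pure NE:
(Opera, Opera): (16, 12) - no unilateral deviation beneficial
(Football, Football): (12, 16) - no unilateral deviation beneficial
Mixed NE: P1 plays Opera with p = 0.5714, P2 plays Opera with q = 0.4286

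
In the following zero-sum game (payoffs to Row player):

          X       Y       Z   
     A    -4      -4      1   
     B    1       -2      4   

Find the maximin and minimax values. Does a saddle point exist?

Maximin = -2, Minimax = -2, Saddle: True

Work:
Row minimums: [-4, -2] → maximin = -2
Column maximums: [1, -2, 4] → minimax = -2
Saddle point exists! Game value = -2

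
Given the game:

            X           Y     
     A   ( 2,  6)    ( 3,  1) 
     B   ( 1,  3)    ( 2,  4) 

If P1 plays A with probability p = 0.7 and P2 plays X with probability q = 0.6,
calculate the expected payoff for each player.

E[P1] = 2.1, E[P2] = 3.82

Work:
E[P1] = p·q·π₁(A,X) + p·(1-q)·π₁(A,Y) + (1-p)·q·π₁(B,X) + (1-p)·(1-q)·π₁(B,Y)
= 0.7·0.6·2 + 0.7·0.4·3 + 0.3·0.6·1 + 0.3·0.4·2
= 2.1

E[P2] = 3.82 (similar calculation)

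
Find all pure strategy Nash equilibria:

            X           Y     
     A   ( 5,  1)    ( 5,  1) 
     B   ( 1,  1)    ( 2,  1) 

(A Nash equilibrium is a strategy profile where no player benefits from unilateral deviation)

Nash equilibrium: (A, X), (A, Y)

Work:
Best responses:
  P1 vs X: payoffs [5, 1] → best response A (payoff 5)
  P1 vs Y: payoffs [5, 2] → best response A (payoff 5)
  P2 vs A: payoffs [1, 1] → best response X/Y (payoff 1)
  P2 vs B: payoffs [1, 1] → best response X/Y (payoff 1)
Mutual best responses: (A,X), (A,Y) → Nash equilibria.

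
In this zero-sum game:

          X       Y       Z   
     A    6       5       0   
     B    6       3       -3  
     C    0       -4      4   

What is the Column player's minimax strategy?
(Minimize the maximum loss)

Column should play Z, value = 4

Work:
Column player minimizes Row's maximum payoff:
Column X: max payoff to Row = 6
Column Y: max payoff to Row = 5
Column Z: max payoff to Row = 4
Minimum is 4, achieved by column Z.
Minimax strategy: Z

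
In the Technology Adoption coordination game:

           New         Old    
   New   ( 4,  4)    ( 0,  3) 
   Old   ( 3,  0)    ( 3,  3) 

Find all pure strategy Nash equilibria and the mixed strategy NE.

Pure NE: (New, New) and (Old, Old); Mixed NE: p = 0.75, q = 0.75

Work:
Check pure NE:
(New, New): (4, 4) - no unilateral deviation beneficial
(Old, Old): (3, 3) - no unilateral deviation beneficial
Mixed NE: P1 plays New with p = 0.75, P2 plays New with q = 0.75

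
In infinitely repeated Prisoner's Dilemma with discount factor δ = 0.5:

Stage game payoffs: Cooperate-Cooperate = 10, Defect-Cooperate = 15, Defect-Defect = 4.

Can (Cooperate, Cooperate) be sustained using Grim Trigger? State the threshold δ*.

δ* = 0.4545; since δ = 0.5 ≥ 0.4545, cooperation can be sustained

Work:
For Grim Trigger:
Cooperate forever: 10/(1-δ)
Defect then punished: 15 + 4·δ/(1-δ)
Need: 10/(1-δ) ≥ 15 + 4·δ/(1-δ)
Solving: δ ≥ (T-R)/(T-P) = (15-10)/(15-4) = 0.4545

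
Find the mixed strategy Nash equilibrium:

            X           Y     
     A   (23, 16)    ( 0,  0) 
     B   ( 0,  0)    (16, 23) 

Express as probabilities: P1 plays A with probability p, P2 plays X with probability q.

p = 0.5897, q = 0.4103

Work:
Find probabilities that make opponent indifferent:
P2 chooses q to make P1 indifferent between A and B
P1 chooses p to make P2 indifferent between X and Y
Mixed NE: P1 plays (A: 0.5897, B: 0.4103), P2 plays (X: 0.4103, Y: 0.5897)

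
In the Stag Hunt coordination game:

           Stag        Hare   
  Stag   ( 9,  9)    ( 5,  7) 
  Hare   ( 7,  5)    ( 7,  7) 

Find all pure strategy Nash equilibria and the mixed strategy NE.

Pure NE: (Stag, Stag) and (Hare, Hare); Mixed NE: p = 0.5, q = 0.5

Work:
Check pure NE:
(Stag, Stag): (9, 9) - no unilateral deviation beneficial
(Hare, Hare): (7, 7) - no unilateral deviation beneficial
Mixed NE: P1 plays Stag with p = 0.5, P2 plays Stag with q = 0.5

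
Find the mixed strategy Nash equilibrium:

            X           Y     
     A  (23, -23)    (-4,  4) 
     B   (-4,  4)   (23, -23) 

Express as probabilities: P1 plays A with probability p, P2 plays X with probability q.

p = 0.5, q = 0.5

Work:
Find probabilities that make opponent indifferent:
P2 chooses q to make P1 indifferent between A and B
P1 chooses p to make P2 indifferent between X and Y
Mixed NE: P1 plays (A: 0.5, B: 0.5), P2 plays (X: 0.5, Y: 0.5)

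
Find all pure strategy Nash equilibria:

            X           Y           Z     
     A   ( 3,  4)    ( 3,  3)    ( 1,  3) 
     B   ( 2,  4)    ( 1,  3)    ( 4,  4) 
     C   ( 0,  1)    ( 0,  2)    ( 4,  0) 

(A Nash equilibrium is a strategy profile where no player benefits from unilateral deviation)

Nash equilibrium: (A, X), (B, Z)

Work:
Best responses:
  P1 vs X: payoffs [3, 2, 0] → best response A (payoff 3)
  P1 vs Y: payoffs [3, 1, 0] → best response A (payoff 3)
  P1 vs Z: payoffs [1, 4, 4] → best response B/C (payoff 4)
  P2 vs A: payoffs [4, 3, 3] → best response X (payoff 4)
  P2 vs B: payoffs [4, 3, 4] → best response X/Z (payoff 4)
  P2 vs C: payoffs [1, 2, 0] → best response Y (payoff 2)
Mutual best responses: (A,X), (B,Z) → Nash equilibria.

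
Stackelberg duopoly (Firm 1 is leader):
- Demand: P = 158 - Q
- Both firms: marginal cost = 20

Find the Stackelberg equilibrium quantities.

q₁* (leader) = 69.0, q₂* (follower) = 34.5

Work:
Follower's reaction: q₂ = (a - c - q₁)/2
Leader substitutes: π₁ = q₁·(a - q₁ - (a-c-q₁)/2 - c)
FOC: q₁* = (158 - 20)/2 = 69.00
Then: q₂* = (158 - 20 - 69.0)/2 = 34.50
Leader has first-mover advantage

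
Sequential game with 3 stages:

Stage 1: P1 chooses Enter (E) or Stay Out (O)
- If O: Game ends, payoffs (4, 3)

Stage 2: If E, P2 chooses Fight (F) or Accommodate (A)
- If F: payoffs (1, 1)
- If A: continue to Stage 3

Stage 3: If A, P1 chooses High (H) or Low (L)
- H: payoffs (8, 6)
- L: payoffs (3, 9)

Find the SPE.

SPE: (E, A, H); Outcome (8, 6)

Work:
Stage 3: P1 chooses H (8 vs 3)
Stage 2: P2: F->1, A->6 (anticipating H). Choose A
Stage 1: P1: O->4, E->8 (anticipating A, H). Choose E
SPE path: E -> A -> H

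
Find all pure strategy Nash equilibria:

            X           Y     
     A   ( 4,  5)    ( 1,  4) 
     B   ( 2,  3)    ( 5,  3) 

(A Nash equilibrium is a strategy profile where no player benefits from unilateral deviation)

Nash equilibrium: (A, X), (B, Y)

Work:
Best responses:
  P1 vs X: payoffs [4, 2] → best response A (payoff 4)
  P1 vs Y: payoffs [1, 5] → best response B (payoff 5)
  P2 vs A: payoffs [5, 4] → best response X (payoff 5)
  P2 vs B: payoffs [3, 3] → best response X/Y (payoff 3)
Mutual best responses: (A,X), (B,Y) → Nash equilibria.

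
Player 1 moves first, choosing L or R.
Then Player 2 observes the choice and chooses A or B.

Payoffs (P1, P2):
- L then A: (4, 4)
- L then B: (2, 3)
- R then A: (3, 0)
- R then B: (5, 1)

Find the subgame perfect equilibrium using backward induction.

P1 plays R, P2 plays A after L and B after R; Payoff (5, 1)

Work:
Backward induction:
After L: P2 chooses A → P1 gets 4
After R: P2 chooses B → P1 gets 5
P1 chooses R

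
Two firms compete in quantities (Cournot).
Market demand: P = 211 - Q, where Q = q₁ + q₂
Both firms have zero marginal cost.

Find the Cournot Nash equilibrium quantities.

q₁* = q₂* = 70.33; P* = 70.33

Work:
Profit: π_i = P·q_i = (a - q_i - q_j)·q_i
FOC: ∂π_i/∂q_i = a - 2q_i - q_j = 0
Reaction function: q_i = (211 - q_j)/2
Symmetry: q* = 211/3 = 70.33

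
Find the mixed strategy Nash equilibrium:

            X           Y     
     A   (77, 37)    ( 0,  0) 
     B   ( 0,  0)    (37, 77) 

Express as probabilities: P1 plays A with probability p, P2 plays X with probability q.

p = 0.6754, q = 0.3246

Work:
Find probabilities that make opponent indifferent:
P2 chooses q to make P1 indifferent between A and B
P1 chooses p to make P2 indifferent between X and Y
Mixed NE: P1 plays (A: 0.6754, B: 0.3246), P2 plays (X: 0.3246, Y: 0.6754)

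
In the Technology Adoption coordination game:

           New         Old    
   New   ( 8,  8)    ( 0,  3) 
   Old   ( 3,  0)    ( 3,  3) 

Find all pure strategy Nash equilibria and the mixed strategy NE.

Pure NE: (New, New) and (Old, Old); Mixed NE: p = 0.375, q = 0.375

Work:
Check pure NE:
(New, New): (8, 8) - no unilateral deviation beneficial
(Old, Old): (3, 3) - no unilateral deviation beneficial
Mixed NE: P1 plays New with p = 0.375, P2 plays New with q = 0.375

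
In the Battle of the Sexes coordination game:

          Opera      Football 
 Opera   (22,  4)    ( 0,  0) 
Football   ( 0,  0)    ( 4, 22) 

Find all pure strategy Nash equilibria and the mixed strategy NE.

Pure NE: (Opera, Opera) and (Football, Football); Mixed NE: p = 0.8462, q = 0.1538

Work:
Check pure NE:
(Opera, Opera): (22, 4) - no unilateral deviation beneficial
(Football, Football): (4, 22) - no unilateral deviation beneficial
Mixed NE: P1 plays Opera with p = 0.8462, P2 plays Opera with q = 0.1538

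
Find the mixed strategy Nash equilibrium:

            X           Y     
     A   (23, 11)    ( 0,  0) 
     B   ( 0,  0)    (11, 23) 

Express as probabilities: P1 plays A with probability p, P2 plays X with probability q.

p = 0.6765, q = 0.3235

Work:
Find probabilities that make opponent indifferent:
P2 chooses q to make P1 indifferent between A and B
P1 chooses p to make P2 indifferent between X and Y
Mixed NE: P1 plays (A: 0.6765, B: 0.3235), P2 plays (X: 0.3235, Y: 0.6765)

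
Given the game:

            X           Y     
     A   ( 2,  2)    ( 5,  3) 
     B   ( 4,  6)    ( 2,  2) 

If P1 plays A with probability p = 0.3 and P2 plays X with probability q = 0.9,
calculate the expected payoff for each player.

E[P1] = 3.35, E[P2] = 4.55

Work:
E[P1] = p·q·π₁(A,X) + p·(1-q)·π₁(A,Y) + (1-p)·q·π₁(B,X) + (1-p)·(1-q)·π₁(B,Y)
= 0.3·0.9·2 + 0.3·0.1·5 + 0.7·0.9·4 + 0.7·0.1·2
= 3.35

E[P2] = 4.55 (similar calculation)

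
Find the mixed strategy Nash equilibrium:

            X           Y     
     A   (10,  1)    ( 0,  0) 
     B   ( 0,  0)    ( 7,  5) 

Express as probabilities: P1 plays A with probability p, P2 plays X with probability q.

p = 0.8333, q = 0.4118

Work:
Find probabilities that make opponent indifferent:
P2 chooses q to make P1 indifferent between A and B
P1 chooses p to make P2 indifferent between X and Y
Mixed NE: P1 plays (A: 0.8333, B: 0.1667), P2 plays (X: 0.4118, Y: 0.5882)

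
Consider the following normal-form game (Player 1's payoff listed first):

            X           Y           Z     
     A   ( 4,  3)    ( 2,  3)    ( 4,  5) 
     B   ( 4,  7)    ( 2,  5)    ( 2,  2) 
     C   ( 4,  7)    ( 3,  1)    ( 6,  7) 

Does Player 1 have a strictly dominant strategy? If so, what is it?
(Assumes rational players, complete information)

No strictly dominant strategy exists for Player 1

Work:
A strategy strictly dominates another if it gives a strictly higher payoff against every opponent action. Compare each pair of P1's strategies column-by-column:
  A vs B: [4 vs 4, 2 vs 2, 4 vs 2] → A does not strictly dominate B (column X: 4 ≤ 4)
  A vs C: [4 vs 4, 2 vs 3, 4 vs 6] → A does not strictly dominate C (column X: 4 ≤ 4)
  B vs A: [4 vs 4, 2 vs 2, 2 vs 4] → B does not strictly dominate A (column X: 4 ≤ 4)
  B vs C: [4 vs 4, 2 vs 3, 2 vs 6] → B does not strictly dominate C (column X: 4 ≤ 4)
  C vs A: [4 vs 4, 3 vs 2, 6 vs 4] → C does not strictly dominate A (column X: 4 ≤ 4)
  C vs B: [4 vs 4, 3 vs 2, 6 vs 2] → C does not strictly dominate B (column X: 4 ≤ 4)
No single strategy strictly dominates all others → no strictly dominant strategy.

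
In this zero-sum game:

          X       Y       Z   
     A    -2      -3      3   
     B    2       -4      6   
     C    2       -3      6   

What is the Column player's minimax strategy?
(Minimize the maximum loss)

Column should play Y, value = -3

Work:
Column player minimizes Row's maximum payoff:
Column X: max payoff to Row = 2
Column Y: max payoff to Row = -3
Column Z: max payoff to Row = 6
Minimum is -3, achieved by column Y.
Minimax strategy: Y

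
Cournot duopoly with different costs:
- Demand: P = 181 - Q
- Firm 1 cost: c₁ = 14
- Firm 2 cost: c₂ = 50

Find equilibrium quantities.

q₁* = 67.67, q₂* = 31.67

Work:
Reaction: q₁ = (181 - 14 - q₂)/2
Reaction: q₂ = (181 - 50 - q₁)/2
Solve simultaneously:
q₁* = (181 - 2×14 + 50)/3 = 67.67
q₂* = (181 - 2×50 + 14)/3 = 31.67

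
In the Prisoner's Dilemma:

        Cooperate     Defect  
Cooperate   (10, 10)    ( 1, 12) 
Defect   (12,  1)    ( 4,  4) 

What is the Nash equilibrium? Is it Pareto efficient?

(Defect, Defect) is NE; not Pareto efficient

Work:
Defect dominates Cooperate for both players:
If P2 cooperates: Defect (12) > Cooperate (10)
If P2 defects: Defect (4) > Cooperate (1)
NE: (Defect, Defect) with payoff (4, 4)
But (Cooperate, Cooperate) = (10, 10) Pareto dominates (4, 4)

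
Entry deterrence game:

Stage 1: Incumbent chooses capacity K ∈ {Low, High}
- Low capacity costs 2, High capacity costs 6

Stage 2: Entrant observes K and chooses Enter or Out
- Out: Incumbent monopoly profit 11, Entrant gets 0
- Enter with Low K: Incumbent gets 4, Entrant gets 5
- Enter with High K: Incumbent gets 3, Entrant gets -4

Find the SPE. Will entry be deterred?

SPE: (High, Enter|Low, Out|High); Entry deterred. Incumbent net profit = 5

Work:
After Low K: Entrant enters (5 > 0)
After High K: Entrant stays out (-4 < 0)
Incumbent: Low → 4−2=2, High → 11−6=5
Incumbent chooses High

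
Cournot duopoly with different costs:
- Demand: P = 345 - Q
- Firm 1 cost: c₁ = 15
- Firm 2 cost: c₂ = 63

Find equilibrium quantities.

q₁* = 126.0, q₂* = 78.0

Work:
Reaction: q₁ = (345 - 15 - q₂)/2
Reaction: q₂ = (345 - 63 - q₁)/2
Solve simultaneously:
q₁* = (345 - 2×15 + 63)/3 = 126.0
q₂* = (345 - 2×63 + 15)/3 = 78.0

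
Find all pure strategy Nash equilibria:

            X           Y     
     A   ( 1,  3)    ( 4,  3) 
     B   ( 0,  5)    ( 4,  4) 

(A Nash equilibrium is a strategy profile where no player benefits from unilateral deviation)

Nash equilibrium: (A, X), (A, Y)

Work:
Best responses:
  P1 vs X: payoffs [1, 0] → best response A (payoff 1)
  P1 vs Y: payoffs [4, 4] → best response A/B (payoff 4)
  P2 vs A: payoffs [3, 3] → best response X/Y (payoff 3)
  P2 vs B: payoffs [5, 4] → best response X (payoff 5)
Mutual best responses: (A,X), (A,Y) → Nash equilibria.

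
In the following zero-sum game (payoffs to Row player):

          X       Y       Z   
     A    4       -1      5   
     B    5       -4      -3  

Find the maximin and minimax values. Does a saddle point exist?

Maximin = -1, Minimax = -1, Saddle: True

Work:
Row minimums: [-1, -4] → maximin = -1
Column maximums: [5, -1, 5] → minimax = -1
Saddle point exists! Game value = -1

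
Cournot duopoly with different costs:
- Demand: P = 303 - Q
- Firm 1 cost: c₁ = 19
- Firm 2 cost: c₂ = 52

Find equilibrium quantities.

q₁* = 105.67, q₂* = 72.67

Work:
Reaction: q₁ = (303 - 19 - q₂)/2
Reaction: q₂ = (303 - 52 - q₁)/2
Solve simultaneously:
q₁* = (303 - 2×19 + 52)/3 = 105.67
q₂* = (303 - 2×52 + 19)/3 = 72.67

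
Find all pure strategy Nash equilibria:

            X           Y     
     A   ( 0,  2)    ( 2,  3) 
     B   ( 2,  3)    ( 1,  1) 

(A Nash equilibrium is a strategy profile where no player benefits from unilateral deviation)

Nash equilibrium: (A, Y), (B, X)

Work:
Best responses:
  P1 vs X: payoffs [0, 2] → best response B (payoff 2)
  P1 vs Y: payoffs [2, 1] → best response A (payoff 2)
  P2 vs A: payoffs [2, 3] → best response Y (payoff 3)
  P2 vs B: payoffs [3, 1] → best response X (payoff 3)
Mutual best responses: (A,Y), (B,X) → Nash equilibria.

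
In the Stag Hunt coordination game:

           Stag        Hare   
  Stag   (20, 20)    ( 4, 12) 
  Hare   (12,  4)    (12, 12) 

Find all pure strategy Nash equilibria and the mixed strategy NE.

Pure NE: (Stag, Stag) and (Hare, Hare); Mixed NE: p = 0.5, q = 0.5

Work:
Check pure NE:
(Stag, Stag): (20, 20) - no unilateral deviation beneficial
(Hare, Hare): (12, 12) - no unilateral deviation beneficial
Mixed NE: P1 plays Stag with p = 0.5, P2 plays Stag with q = 0.5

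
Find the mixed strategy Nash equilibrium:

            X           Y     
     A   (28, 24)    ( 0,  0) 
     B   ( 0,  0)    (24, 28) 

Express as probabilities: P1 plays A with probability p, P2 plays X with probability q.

p = 0.5385, q = 0.4615

Work:
Find probabilities that make opponent indifferent:
P2 chooses q to make P1 indifferent between A and B
P1 chooses p to make P2 indifferent between X and Y
Mixed NE: P1 plays (A: 0.5385, B: 0.4615), P2 plays (X: 0.4615, Y: 0.5385)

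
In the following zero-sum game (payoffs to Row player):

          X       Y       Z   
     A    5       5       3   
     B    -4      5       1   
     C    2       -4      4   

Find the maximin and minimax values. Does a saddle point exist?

Maximin = 3, Minimax = 4, Saddle: False

Work:
Row minimums: [3, -4, -4] → maximin = 3
Column maximums: [5, 5, 4] → minimax = 4
No saddle point (maximin ≠ minimax). Mixed strategy needed.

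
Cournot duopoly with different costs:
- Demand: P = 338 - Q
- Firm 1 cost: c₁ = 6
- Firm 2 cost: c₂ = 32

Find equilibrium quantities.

q₁* = 119.33, q₂* = 93.33

Work:
Reaction: q₁ = (338 - 6 - q₂)/2
Reaction: q₂ = (338 - 32 - q₁)/2
Solve simultaneously:
q₁* = (338 - 2×6 + 32)/3 = 119.33
q₂* = (338 - 2×32 + 6)/3 = 93.33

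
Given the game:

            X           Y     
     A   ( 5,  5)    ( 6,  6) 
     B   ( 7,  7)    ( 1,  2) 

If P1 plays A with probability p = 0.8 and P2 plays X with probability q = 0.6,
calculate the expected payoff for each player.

E[P1] = 5.24, E[P2] = 5.32

Work:
E[P1] = p·q·π₁(A,X) + p·(1-q)·π₁(A,Y) + (1-p)·q·π₁(B,X) + (1-p)·(1-q)·π₁(B,Y)
= 0.8·0.6·5 + 0.8·0.4·6 + 0.2·0.6·7 + 0.2·0.4·1
= 5.24

E[P2] = 5.32 (similar calculation)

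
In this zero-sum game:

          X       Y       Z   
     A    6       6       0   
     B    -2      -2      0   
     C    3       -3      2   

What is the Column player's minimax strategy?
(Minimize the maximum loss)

Column should play Z, value = 2

Work:
Column player minimizes Row's maximum payoff:
Column X: max payoff to Row = 6
Column Y: max payoff to Row = 6
Column Z: max payoff to Row = 2
Minimum is 2, achieved by column Z.
Minimax strategy: Z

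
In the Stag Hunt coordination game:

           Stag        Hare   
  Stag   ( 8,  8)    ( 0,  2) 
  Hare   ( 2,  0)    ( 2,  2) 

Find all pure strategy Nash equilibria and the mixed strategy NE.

Pure NE: (Stag, Stag) and (Hare, Hare); Mixed NE: p = 0.25, q = 0.25

Work:
Check pure NE:
(Stag, Stag): (8, 8) - no unilateral deviation beneficial
(Hare, Hare): (2, 2) - no unilateral deviation beneficial
Mixed NE: P1 plays Stag with p = 0.25, P2 plays Stag with q = 0.25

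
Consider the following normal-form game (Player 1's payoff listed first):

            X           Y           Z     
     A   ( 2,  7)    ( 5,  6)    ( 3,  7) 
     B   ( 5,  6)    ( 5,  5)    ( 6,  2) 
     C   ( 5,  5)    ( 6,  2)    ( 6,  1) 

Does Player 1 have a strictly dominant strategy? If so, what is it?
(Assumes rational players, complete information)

No strictly dominant strategy exists for Player 1

Work:
A strategy strictly dominates another if it gives a strictly higher payoff against every opponent action. Compare each pair of P1's strategies column-by-column:
  A vs B: [2 vs 5, 5 vs 5, 3 vs 6] → A does not strictly dominate B (column X: 2 ≤ 5)
  A vs C: [2 vs 5, 5 vs 6, 3 vs 6] → A does not strictly dominate C (column X: 2 ≤ 5)
  B vs A: [5 vs 2, 5 vs 5, 6 vs 3] → B does not strictly dominate A (column Y: 5 ≤ 5)
  B vs C: [5 vs 5, 5 vs 6, 6 vs 6] → B does not strictly dominate C (column X: 5 ≤ 5)
  C vs A: [5 vs 2, 6 vs 5, 6 vs 3] → C strictly dominates A
  C vs B: [5 vs 5, 6 vs 5, 6 vs 6] → C does not strictly dominate B (column X: 5 ≤ 5)
No single strategy strictly dominates all others → no strictly dominant strategy.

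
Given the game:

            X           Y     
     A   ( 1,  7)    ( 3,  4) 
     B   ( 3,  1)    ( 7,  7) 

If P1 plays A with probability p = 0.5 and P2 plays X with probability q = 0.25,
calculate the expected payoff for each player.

E[P1] = 4.25, E[P2] = 5.125

Work:
E[P1] = p·q·π₁(A,X) + p·(1-q)·π₁(A,Y) + (1-p)·q·π₁(B,X) + (1-p)·(1-q)·π₁(B,Y)
= 0.5·0.25·1 + 0.5·0.75·3 + 0.5·0.25·3 + 0.5·0.75·7
= 4.25

E[P2] = 5.125 (similar calculation)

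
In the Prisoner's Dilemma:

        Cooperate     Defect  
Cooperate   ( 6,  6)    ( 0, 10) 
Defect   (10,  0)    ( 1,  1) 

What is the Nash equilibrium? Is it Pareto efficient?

(Defect, Defect) is NE; not Pareto efficient

Work:
Defect dominates Cooperate for both players:
If P2 cooperates: Defect (10) > Cooperate (6)
If P2 defects: Defect (1) > Cooperate (0)
NE: (Defect, Defect) with payoff (1, 1)
But (Cooperate, Cooperate) = (6, 6) Pareto dominates (1, 1)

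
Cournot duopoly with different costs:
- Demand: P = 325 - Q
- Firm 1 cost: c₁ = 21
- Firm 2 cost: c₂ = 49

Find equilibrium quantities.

q₁* = 110.67, q₂* = 82.67

Work:
Reaction: q₁ = (325 - 21 - q₂)/2
Reaction: q₂ = (325 - 49 - q₁)/2
Solve simultaneously:
q₁* = (325 - 2×21 + 49)/3 = 110.67
q₂* = (325 - 2×49 + 21)/3 = 82.67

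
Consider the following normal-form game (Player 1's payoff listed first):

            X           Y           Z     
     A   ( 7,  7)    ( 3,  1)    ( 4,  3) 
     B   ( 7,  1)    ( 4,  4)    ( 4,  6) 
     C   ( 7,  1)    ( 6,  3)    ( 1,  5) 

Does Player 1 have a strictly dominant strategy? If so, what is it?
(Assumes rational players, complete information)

No strictly dominant strategy exists for Player 1

Work:
A strategy strictly dominates another if it gives a strictly higher payoff against every opponent action. Compare each pair of P1's strategies column-by-column:
  A vs B: [7 vs 7, 3 vs 4, 4 vs 4] → A does not strictly dominate B (column X: 7 ≤ 7)
  A vs C: [7 vs 7, 3 vs 6, 4 vs 1] → A does not strictly dominate C (column X: 7 ≤ 7)
  B vs A: [7 vs 7, 4 vs 3, 4 vs 4] → B does not strictly dominate A (column X: 7 ≤ 7)
  B vs C: [7 vs 7, 4 vs 6, 4 vs 1] → B does not strictly dominate C (column X: 7 ≤ 7)
  C vs A: [7 vs 7, 6 vs 3, 1 vs 4] → C does not strictly dominate A (column X: 7 ≤ 7)
  C vs B: [7 vs 7, 6 vs 4, 1 vs 4] → C does not strictly dominate B (column X: 7 ≤ 7)
No single strategy strictly dominates all others → no strictly dominant strategy.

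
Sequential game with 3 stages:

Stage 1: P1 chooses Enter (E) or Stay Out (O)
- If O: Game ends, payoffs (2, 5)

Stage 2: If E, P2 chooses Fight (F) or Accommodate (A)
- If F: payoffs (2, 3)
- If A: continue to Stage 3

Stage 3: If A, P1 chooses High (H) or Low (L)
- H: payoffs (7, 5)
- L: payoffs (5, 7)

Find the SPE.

SPE: (E, A, H); Outcome (7, 5)

Work:
Stage 3: P1 chooses H (7 vs 5)
Stage 2: P2: F->3, A->5 (anticipating H). Choose A
Stage 1: P1: O->2, E->7 (anticipating A, H). Choose E
SPE path: E -> A -> H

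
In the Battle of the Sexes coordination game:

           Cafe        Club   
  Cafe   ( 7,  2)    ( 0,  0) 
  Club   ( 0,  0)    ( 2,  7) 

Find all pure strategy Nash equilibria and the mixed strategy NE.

Pure NE: (Cafe, Cafe) and (Club, Club); Mixed NE: p = 0.7778, q = 0.2222

Work:
Check pure NE:
(Cafe, Cafe): (7, 2) - no unilateral deviation beneficial
(Club, Club): (2, 7) - no unilateral deviation beneficial
Mixed NE: P1 plays Cafe with p = 0.7778, P2 plays Cafe with q = 0.2222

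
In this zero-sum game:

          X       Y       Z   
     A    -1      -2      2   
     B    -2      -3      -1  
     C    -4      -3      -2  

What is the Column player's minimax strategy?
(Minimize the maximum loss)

Column should play Y, value = -2

Work:
Column player minimizes Row's maximum payoff:
Column X: max payoff to Row = -1
Column Y: max payoff to Row = -2
Column Z: max payoff to Row = 2
Minimum is -2, achieved by column Y.
Minimax strategy: Y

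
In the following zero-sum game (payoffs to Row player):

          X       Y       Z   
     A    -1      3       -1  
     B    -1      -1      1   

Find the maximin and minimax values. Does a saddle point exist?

Maximin = -1, Minimax = -1, Saddle: True

Work:
Row minimums: [-1, -1] → maximin = -1
Column maximums: [-1, 3, 1] → minimax = -1
Saddle point exists! Game value = -1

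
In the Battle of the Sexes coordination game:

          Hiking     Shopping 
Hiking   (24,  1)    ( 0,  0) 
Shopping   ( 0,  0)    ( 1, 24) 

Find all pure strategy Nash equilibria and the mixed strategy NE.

Pure NE: (Hiking, Hiking) and (Shopping, Shopping); Mixed NE: p = 0.96, q = 0.04

Work:
Check pure NE:
(Hiking, Hiking): (24, 1) - no unilateral deviation beneficial
(Shopping, Shopping): (1, 24) - no unilateral deviation beneficial
Mixed NE: P1 plays Hiking with p = 0.96, P2 plays Hiking with q = 0.04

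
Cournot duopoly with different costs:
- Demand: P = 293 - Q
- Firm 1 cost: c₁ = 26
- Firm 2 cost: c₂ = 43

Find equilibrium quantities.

q₁* = 94.67, q₂* = 77.67

Work:
Reaction: q₁ = (293 - 26 - q₂)/2
Reaction: q₂ = (293 - 43 - q₁)/2
Solve simultaneously:
q₁* = (293 - 2×26 + 43)/3 = 94.67
q₂* = (293 - 2×43 + 26)/3 = 77.67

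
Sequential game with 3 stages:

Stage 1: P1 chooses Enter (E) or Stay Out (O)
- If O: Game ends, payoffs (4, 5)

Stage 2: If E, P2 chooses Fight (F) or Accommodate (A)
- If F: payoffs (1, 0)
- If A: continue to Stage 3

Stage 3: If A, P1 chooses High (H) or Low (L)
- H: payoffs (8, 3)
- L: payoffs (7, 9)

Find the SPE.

SPE: (E, A, H); Outcome (8, 3)

Work:
Stage 3: P1 chooses H (8 vs 7)
Stage 2: P2: F->0, A->3 (anticipating H). Choose A
Stage 1: P1: O->4, E->8 (anticipating A, H). Choose E
SPE path: E -> A -> H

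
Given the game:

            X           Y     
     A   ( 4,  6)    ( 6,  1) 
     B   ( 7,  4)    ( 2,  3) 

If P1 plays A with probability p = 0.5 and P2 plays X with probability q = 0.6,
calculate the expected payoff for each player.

E[P1] = 4.9, E[P2] = 3.8

Work:
E[P1] = p·q·π₁(A,X) + p·(1-q)·π₁(A,Y) + (1-p)·q·π₁(B,X) + (1-p)·(1-q)·π₁(B,Y)
= 0.5·0.6·4 + 0.5·0.4·6 + 0.5·0.6·7 + 0.5·0.4·2
= 4.9

E[P2] = 3.8 (similar calculation)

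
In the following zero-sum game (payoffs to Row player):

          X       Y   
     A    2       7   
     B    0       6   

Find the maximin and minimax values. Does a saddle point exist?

Maximin = 2, Minimax = 2, Saddle: True

Work:
Row minimums: [2, 0] → maximin = 2
Column maximums: [2, 7] → minimax = 2
Saddle point exists! Game value = 2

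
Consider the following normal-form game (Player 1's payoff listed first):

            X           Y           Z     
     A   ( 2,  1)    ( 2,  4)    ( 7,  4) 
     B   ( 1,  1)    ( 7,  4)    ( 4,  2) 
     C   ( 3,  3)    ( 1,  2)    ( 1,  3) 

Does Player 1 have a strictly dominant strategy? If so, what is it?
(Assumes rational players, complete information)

No strictly dominant strategy exists for Player 1

Work:
A strategy strictly dominates another if it gives a strictly higher payoff against every opponent action. Compare each pair of P1's strategies column-by-column:
  A vs B: [2 vs 1, 2 vs 7, 7 vs 4] → A does not strictly dominate B (column Y: 2 ≤ 7)
  A vs C: [2 vs 3, 2 vs 1, 7 vs 1] → A does not strictly dominate C (column X: 2 ≤ 3)
  B vs A: [1 vs 2, 7 vs 2, 4 vs 7] → B does not strictly dominate A (column X: 1 ≤ 2)
  B vs C: [1 vs 3, 7 vs 1, 4 vs 1] → B does not strictly dominate C (column X: 1 ≤ 3)
  C vs A: [3 vs 2, 1 vs 2, 1 vs 7] → C does not strictly dominate A (column Y: 1 ≤ 2)
  C vs B: [3 vs 1, 1 vs 7, 1 vs 4] → C does not strictly dominate B (column Y: 1 ≤ 7)
No single strategy strictly dominates all others → no strictly dominant strategy.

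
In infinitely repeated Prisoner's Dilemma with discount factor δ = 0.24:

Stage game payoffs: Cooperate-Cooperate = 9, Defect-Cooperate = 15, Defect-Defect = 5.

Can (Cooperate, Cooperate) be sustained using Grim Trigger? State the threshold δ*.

δ* = 0.6; since δ = 0.24 < 0.6, cooperation cannot be sustained

Work:
For Grim Trigger:
Cooperate forever: 9/(1-δ)
Defect then punished: 15 + 5·δ/(1-δ)
Need: 9/(1-δ) ≥ 15 + 5·δ/(1-δ)
Solving: δ ≥ (T-R)/(T-P) = (15-9)/(15-5) = 0.6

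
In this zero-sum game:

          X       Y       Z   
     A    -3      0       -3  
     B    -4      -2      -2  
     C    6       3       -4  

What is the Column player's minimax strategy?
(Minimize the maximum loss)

Column should play Z, value = -2

Work:
Column player minimizes Row's maximum payoff:
Column X: max payoff to Row = 6
Column Y: max payoff to Row = 3
Column Z: max payoff to Row = -2
Minimum is -2, achieved by column Z.
Minimax strategy: Z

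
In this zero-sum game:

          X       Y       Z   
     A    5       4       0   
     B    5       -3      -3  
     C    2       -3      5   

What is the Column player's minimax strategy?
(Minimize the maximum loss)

Column should play Y, value = 4

Work:
Column player minimizes Row's maximum payoff:
Column X: max payoff to Row = 5
Column Y: max payoff to Row = 4
Column Z: max payoff to Row = 5
Minimum is 4, achieved by column Y.
Minimax strategy: Y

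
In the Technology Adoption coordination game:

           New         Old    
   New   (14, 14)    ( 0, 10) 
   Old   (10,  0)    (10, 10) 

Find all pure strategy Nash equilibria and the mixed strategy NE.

Pure NE: (New, New) and (Old, Old); Mixed NE: p = 0.7143, q = 0.7143

Work:
Check pure NE:
(New, New): (14, 14) - no unilateral deviation beneficial
(Old, Old): (10, 10) - no unilateral deviation beneficial
Mixed NE: P1 plays New with p = 0.7143, P2 plays New with q = 0.7143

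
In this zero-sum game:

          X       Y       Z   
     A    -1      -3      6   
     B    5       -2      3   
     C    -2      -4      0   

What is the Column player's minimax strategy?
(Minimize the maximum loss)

Column should play Y, value = -2

Work:
Column player minimizes Row's maximum payoff:
Column X: max payoff to Row = 5
Column Y: max payoff to Row = -2
Column Z: max payoff to Row = 6
Minimum is -2, achieved by column Y.
Minimax strategy: Y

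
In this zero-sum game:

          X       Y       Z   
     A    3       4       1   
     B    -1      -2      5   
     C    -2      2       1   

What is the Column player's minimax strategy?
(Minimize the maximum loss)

Column should play X, value = 3

Work:
Column player minimizes Row's maximum payoff:
Column X: max payoff to Row = 3
Column Y: max payoff to Row = 4
Column Z: max payoff to Row = 5
Minimum is 3, achieved by column X.
Minimax strategy: X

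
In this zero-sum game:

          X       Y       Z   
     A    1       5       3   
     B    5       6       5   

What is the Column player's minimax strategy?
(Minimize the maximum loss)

Column should play X or Z (all achieve the minimum), value = 5

Work:
Column player minimizes Row's maximum payoff:
Column X: max payoff to Row = 5
Column Y: max payoff to Row = 6
Column Z: max payoff to Row = 5
Minimum is 5, achieved by columns X, Z (tied).
Each of X or Z is a minimax strategy.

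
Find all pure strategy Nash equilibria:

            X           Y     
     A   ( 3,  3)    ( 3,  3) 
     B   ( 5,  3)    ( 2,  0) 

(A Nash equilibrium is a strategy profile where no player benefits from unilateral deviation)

Nash equilibrium: (A, Y), (B, X)

Work:
Best responses:
  P1 vs X: payoffs [3, 5] → best response B (payoff 5)
  P1 vs Y: payoffs [3, 2] → best response A (payoff 3)
  P2 vs A: payoffs [3, 3] → best response X/Y (payoff 3)
  P2 vs B: payoffs [3, 0] → best response X (payoff 3)
Mutual best responses: (A,Y), (B,X) → Nash equilibria.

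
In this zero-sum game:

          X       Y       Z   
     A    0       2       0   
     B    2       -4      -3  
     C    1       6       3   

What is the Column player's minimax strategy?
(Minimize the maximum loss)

Column should play X, value = 2

Work:
Column player minimizes Row's maximum payoff:
Column X: max payoff to Row = 2
Column Y: max payoff to Row = 6
Column Z: max payoff to Row = 3
Minimum is 2, achieved by column X.
Minimax strategy: X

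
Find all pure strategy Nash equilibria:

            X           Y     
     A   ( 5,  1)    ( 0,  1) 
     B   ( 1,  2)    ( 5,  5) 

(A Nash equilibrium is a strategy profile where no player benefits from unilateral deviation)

Nash equilibrium: (A, X), (B, Y)

Work:
Best responses:
  P1 vs X: payoffs [5, 1] → best response A (payoff 5)
  P1 vs Y: payoffs [0, 5] → best response B (payoff 5)
  P2 vs A: payoffs [1, 1] → best response X/Y (payoff 1)
  P2 vs B: payoffs [2, 5] → best response Y (payoff 5)
Mutual best responses: (A,X), (B,Y) → Nash equilibria.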